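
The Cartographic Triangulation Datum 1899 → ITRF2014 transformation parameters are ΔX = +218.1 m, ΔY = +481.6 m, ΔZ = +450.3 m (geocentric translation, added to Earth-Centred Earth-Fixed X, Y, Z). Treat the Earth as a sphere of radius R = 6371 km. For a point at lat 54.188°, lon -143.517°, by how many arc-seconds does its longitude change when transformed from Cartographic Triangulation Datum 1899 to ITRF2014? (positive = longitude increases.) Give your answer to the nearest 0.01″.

sin φ = 0.810941, cos φ = 0.585128, sin λ = -0.594584, cos λ = -0.804033.
East component: ΔE = −sin λ·ΔX + cos λ·ΔY = −(-0.594584)(218.1) + (-0.804033)(481.6) = -257.54 m.
1° of latitude spans πR/180 = 111195 m; at latitude φ, 1° of longitude spans that × cos φ = 65063.2 m, so Δλ = -257.54 / 65063.2 × 3600 = -14.250″.

Δλ = -14.25″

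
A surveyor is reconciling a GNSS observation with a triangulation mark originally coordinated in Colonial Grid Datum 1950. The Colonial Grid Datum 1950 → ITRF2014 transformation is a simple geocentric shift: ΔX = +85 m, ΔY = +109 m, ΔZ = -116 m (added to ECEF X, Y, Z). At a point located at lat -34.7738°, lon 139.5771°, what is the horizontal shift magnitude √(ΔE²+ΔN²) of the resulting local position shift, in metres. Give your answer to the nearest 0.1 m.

165.9 m

The local east axis at (φ, λ) is (−sin λ, cos λ, 0), so ΔE = −sin(139.5771°)·85 + cos(139.5771°)·109 = -138.10 m.
The local north axis is (−sin φ cos λ, −sin φ sin λ, cos φ), giving ΔN = -36.906 + 40.310 − 95.284 = -91.88 m.
Horizontal magnitude = √(ΔE² + ΔN²) = √((-138.10)² + (-91.88)²) = 165.87 m.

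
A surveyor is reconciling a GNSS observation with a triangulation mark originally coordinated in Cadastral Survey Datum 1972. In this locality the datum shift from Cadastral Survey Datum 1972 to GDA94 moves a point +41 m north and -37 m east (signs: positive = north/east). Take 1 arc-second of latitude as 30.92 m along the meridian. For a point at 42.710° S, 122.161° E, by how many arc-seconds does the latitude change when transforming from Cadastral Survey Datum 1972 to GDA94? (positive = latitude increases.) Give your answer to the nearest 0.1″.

1″ of latitude = 30.92 m, so Δφ = 41.0 / 30.92 = 1.326″.

Δφ = 1.3″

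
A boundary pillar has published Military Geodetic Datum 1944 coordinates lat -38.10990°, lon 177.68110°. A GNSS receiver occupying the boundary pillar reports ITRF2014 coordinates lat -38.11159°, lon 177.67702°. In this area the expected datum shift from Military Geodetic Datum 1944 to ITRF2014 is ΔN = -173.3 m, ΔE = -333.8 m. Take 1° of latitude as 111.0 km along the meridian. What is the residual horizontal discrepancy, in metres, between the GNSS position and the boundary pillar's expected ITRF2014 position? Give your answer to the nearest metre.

Observed coordinate differences: Δφ = -0.00169°, Δλ = -0.00408°.
Converting to metres (1° lat = 111000 m, cos φ = 0.786828): observed ΔN = -187.6 m, observed ΔE = -356.3 m.
Subtracting the expected shift leaves a residual of -187.6 − (-173.3) = -14.3 m north and -356.3 − (-333.8) = -22.5 m east.
Residual distance = √((-14.3)² + (-22.5)²) = 26.7 m.

27 m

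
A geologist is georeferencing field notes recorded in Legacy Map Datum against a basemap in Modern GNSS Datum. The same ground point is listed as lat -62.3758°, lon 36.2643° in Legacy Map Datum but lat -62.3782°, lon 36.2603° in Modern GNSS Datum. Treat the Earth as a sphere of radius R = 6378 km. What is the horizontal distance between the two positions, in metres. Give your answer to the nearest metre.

Δφ = -62.3782° − -62.3758° = -0.0024°; Δλ = 36.2603° − 36.2643° = -0.0040°.
1° along a meridian = πR/180 = 111317 m.
ΔN = Δφ × 111317 = -267.2 m; ΔE = Δλ × 111317 × cos(-62.3758°) = -0.0040 × 111317 × 0.463670 = -206.5 m.
Distance = √(ΔE² + ΔN²) = √((-206.5)² + (-267.2)²) = 337.6 m.

338 m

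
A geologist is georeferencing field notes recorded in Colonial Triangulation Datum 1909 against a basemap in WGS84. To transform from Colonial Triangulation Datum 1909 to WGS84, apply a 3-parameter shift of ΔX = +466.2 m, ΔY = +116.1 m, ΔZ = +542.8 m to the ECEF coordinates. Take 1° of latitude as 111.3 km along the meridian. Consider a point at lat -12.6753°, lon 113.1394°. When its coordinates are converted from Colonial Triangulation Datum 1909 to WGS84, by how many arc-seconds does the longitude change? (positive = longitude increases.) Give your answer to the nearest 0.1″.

Δλ = -15.7″

sin φ = -0.219426, cos φ = 0.975629, sin λ = 0.919551, cos λ = -0.392970.
East component: ΔE = −sin λ·ΔX + cos λ·ΔY = −(0.919551)(466.2) + (-0.392970)(116.1) = -474.32 m.
1° of latitude spans 111300 m; at latitude φ, 1° of longitude spans that × cos φ = 108587.5 m, so Δλ = -474.32 / 108587.5 × 3600 = -15.725″.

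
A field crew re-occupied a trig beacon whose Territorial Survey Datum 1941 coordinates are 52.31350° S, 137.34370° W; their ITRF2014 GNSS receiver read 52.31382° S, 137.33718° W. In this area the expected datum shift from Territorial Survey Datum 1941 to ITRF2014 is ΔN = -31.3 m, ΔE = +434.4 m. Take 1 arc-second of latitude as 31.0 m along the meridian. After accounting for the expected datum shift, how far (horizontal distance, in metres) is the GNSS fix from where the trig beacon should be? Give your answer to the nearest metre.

11 m

Observed coordinate differences: Δφ = -0.00032°, Δλ = +0.00652°.
Converting to metres (1° lat = 111600 m, cos φ = 0.611341): observed ΔN = -35.7 m, observed ΔE = 444.8 m.
Subtracting the expected shift leaves a residual of -35.7 − (-31.3) = -4.4 m north and 444.8 − (434.4) = 10.4 m east.
Residual distance = √((-4.4)² + 10.4²) = 11.3 m.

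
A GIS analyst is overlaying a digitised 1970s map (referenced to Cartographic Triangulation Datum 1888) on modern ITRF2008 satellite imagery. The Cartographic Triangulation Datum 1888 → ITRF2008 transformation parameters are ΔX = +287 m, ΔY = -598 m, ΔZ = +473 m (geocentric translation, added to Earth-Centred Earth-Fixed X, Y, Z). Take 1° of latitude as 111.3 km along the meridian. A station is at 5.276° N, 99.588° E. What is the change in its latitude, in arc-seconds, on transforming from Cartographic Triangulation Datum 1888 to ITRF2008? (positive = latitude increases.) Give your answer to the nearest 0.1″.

sin φ = 0.091953, cos φ = 0.995763, sin λ = 0.986031, cos λ = -0.166562.
North component: ΔN = −sin φ cos λ·ΔX − sin φ sin λ·ΔY + cos φ·ΔZ = −(0.091953)(-0.166562)(287) − (0.091953)(0.986031)(-598) + (0.995763)(473) = 529.61 m.
1° of latitude spans 111300 m, so Δφ = 529.61 / 111300 × 3600 = 17.130″.

Δφ = 17.1″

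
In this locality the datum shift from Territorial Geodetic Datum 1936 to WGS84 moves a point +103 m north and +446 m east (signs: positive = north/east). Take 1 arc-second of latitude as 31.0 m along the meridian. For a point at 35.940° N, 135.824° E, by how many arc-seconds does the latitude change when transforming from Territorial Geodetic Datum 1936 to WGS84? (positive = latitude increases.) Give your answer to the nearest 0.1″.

Δφ = 3.3″

1″ of latitude = 31.00 m, so Δφ = 103.0 / 31.00 = 3.323″.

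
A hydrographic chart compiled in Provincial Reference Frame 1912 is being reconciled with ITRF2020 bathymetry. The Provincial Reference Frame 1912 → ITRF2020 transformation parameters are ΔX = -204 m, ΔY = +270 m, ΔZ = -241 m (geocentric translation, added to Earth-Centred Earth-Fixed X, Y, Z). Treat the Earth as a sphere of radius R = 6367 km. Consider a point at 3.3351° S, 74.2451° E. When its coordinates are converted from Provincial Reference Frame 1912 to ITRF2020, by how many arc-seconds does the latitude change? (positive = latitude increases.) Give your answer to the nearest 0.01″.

sin φ = -0.058176, cos φ = 0.998306, sin λ = 0.962432, cos λ = 0.271523.
North component: ΔN = −sin φ cos λ·ΔX − sin φ sin λ·ΔY + cos φ·ΔZ = −(-0.058176)(0.271523)(-204) − (-0.058176)(0.962432)(270) + (0.998306)(-241) = -228.70 m.
1° of latitude spans πR/180 = 111125 m, so Δφ = -228.70 / 111125 × 3600 = -7.409″.

Δφ = -7.41″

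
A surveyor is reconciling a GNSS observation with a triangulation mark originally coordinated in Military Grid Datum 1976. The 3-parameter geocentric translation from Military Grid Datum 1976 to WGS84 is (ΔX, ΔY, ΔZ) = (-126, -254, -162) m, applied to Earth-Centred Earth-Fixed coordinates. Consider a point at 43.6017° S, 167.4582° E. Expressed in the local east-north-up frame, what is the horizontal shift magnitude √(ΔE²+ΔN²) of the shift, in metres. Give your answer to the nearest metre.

At φ = -43.6017°, λ = 167.4582°: sin φ = -0.689641, cos φ = 0.724151, sin λ = 0.217152, cos λ = -0.976138.
ΔE = −sin λ·ΔX + cos λ·ΔY = −(0.217152)·(-126) + (-0.976138)·(-254) = 275.30 m.
ΔN = −sin φ cos λ·ΔX − sin φ sin λ·ΔY + cos φ·ΔZ = −(-0.689641)(-0.976138)(-126) − (-0.689641)(0.217152)(-254) + (0.724151)(-162) = -70.53 m.
Horizontal magnitude = √(ΔE² + ΔN²) = √(275.30² + (-70.53)²) = 284.19 m.

284 m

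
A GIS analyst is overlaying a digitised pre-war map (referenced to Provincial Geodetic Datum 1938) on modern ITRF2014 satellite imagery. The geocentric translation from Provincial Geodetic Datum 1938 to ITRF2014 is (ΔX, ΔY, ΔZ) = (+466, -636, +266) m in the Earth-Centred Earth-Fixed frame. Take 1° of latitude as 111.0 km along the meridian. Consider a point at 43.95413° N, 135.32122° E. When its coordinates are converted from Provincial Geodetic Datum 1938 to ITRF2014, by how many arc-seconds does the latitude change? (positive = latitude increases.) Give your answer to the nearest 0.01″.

sin φ = 0.694082, cos φ = 0.719896, sin λ = 0.703131, cos λ = -0.711060.
North component: ΔN = −sin φ cos λ·ΔX − sin φ sin λ·ΔY + cos φ·ΔZ = −(0.694082)(-0.711060)(466) − (0.694082)(0.703131)(-636) + (0.719896)(266) = 731.87 m.
1° of latitude spans 111000 m, so Δφ = 731.87 / 111000 × 3600 = 23.736″.

Δφ = 23.74″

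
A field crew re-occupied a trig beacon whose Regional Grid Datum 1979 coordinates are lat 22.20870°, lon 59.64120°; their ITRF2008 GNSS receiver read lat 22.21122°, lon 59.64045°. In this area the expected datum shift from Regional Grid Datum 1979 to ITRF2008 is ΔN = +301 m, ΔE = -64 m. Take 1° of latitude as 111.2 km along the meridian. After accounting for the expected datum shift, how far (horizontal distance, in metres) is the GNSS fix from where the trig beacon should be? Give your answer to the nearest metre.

Observed coordinate differences: Δφ = +0.00252°, Δλ = -0.00075°.
Converting to metres (1° lat = 111200 m, cos φ = 0.925813): observed ΔN = 280.2 m, observed ΔE = -77.2 m.
Subtracting the expected shift leaves a residual of 280.2 − (301) = -20.8 m north and -77.2 − (-64) = -13.2 m east.
Residual distance = √((-20.8)² + (-13.2)²) = 24.6 m.

25 m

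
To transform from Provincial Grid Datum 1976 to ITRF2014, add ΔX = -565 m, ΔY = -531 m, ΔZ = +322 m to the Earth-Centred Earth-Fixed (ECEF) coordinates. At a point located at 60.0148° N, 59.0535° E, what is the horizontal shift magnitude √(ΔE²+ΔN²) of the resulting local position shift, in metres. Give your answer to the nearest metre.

834 m

At φ = 60.0148°, λ = 59.0535°: sin φ = 0.866155, cos φ = 0.499776, sin λ = 0.857648, cos λ = 0.514237.
ΔE = −sin λ·ΔX + cos λ·ΔY = −(0.857648)·(-565) + (0.514237)·(-531) = 211.51 m.
ΔN = −sin φ cos λ·ΔX − sin φ sin λ·ΔY + cos φ·ΔZ = −(0.866155)(0.514237)(-565) − (0.866155)(0.857648)(-531) + (0.499776)(322) = 807.04 m.
Horizontal magnitude = √(ΔE² + ΔN²) = √(211.51² + 807.04²) = 834.30 m.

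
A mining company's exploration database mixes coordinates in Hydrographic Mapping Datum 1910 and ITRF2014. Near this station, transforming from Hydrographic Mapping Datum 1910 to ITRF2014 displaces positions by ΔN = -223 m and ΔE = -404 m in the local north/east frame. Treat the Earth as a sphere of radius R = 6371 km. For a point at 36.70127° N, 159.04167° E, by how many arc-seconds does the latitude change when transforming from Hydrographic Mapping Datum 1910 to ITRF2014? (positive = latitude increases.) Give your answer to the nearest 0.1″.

On a sphere of radius R, 1 rad of latitude = R, so Δφ = ΔN / R = -223.0 / 6371000 = -3.5002e-05 rad = -7.220″.

Δφ = -7.2″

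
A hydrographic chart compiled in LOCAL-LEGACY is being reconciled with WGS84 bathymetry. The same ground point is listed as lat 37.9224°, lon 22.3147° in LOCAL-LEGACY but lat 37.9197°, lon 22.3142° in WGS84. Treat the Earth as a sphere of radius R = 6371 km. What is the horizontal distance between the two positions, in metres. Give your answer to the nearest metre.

Δφ = 37.9197° − 37.9224° = -0.0027°; Δλ = 22.3142° − 22.3147° = -0.0005°.
1° along a meridian = πR/180 = 111195 m.
ΔN = Δφ × 111195 = -300.2 m; ΔE = Δλ × 111195 × cos(37.9224°) = -0.0005 × 111195 × 0.788844 = -43.9 m.
Distance = √(ΔE² + ΔN²) = √((-43.9)² + (-300.2)²) = 303.4 m.

303 m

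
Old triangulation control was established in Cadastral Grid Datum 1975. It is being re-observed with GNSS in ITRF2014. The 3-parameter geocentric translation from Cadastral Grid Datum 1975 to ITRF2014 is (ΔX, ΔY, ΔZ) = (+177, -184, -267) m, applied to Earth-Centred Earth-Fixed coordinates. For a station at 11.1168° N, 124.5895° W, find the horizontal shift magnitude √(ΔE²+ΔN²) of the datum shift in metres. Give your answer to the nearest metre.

At φ = 11.1168°, λ = -124.5895°: sin φ = 0.192810, cos φ = 0.981236, sin λ = -0.823240, cos λ = -0.567693.
ΔE = −sin λ·ΔX + cos λ·ΔY = −(-0.823240)·(177) + (-0.567693)·(-184) = 250.17 m.
ΔN = −sin φ cos λ·ΔX − sin φ sin λ·ΔY + cos φ·ΔZ = −(0.192810)(-0.567693)(177) − (0.192810)(-0.823240)(-184) + (0.981236)(-267) = -271.82 m.
Horizontal magnitude = √(ΔE² + ΔN²) = √(250.17² + (-271.82)²) = 369.42 m.

369 m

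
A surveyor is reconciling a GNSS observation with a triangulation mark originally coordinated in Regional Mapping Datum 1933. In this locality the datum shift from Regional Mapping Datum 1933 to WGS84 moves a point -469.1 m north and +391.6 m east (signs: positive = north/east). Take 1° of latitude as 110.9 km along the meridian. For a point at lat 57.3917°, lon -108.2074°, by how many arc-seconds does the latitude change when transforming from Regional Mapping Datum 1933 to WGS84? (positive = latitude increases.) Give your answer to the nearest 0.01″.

Δφ = -15.23″

1° of latitude = 110.9 km, so Δφ = -469.1 / 110900 = -0.0042299° = -15.228″.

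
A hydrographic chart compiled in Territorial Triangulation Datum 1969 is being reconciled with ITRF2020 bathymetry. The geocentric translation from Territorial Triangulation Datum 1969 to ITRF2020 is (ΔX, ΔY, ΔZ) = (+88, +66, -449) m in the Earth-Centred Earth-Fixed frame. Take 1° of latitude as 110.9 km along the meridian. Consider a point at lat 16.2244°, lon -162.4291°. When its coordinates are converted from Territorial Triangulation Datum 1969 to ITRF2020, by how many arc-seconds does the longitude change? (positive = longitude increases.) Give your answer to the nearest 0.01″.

sin φ = 0.279400, cos φ = 0.960175, sin λ = -0.301886, cos λ = -0.953344.
East component: ΔE = −sin λ·ΔX + cos λ·ΔY = −(-0.301886)(88) + (-0.953344)(66) = -36.35 m.
1° of latitude spans 110900 m; at latitude φ, 1° of longitude spans that × cos φ = 106483.4 m, so Δλ = -36.35 / 106483.4 × 3600 = -1.229″.

Δλ = -1.23″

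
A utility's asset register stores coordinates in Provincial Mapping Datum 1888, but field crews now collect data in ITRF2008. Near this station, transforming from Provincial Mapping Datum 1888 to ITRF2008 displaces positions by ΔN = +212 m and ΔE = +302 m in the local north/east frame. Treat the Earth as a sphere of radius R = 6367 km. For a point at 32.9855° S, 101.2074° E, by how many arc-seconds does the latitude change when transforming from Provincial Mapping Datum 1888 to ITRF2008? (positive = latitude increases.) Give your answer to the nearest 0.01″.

Δφ = 6.87″

On a sphere of radius R, 1 rad of latitude = R, so Δφ = ΔN / R = 212.0 / 6367000 = 3.3297e-05 rad = 6.868″.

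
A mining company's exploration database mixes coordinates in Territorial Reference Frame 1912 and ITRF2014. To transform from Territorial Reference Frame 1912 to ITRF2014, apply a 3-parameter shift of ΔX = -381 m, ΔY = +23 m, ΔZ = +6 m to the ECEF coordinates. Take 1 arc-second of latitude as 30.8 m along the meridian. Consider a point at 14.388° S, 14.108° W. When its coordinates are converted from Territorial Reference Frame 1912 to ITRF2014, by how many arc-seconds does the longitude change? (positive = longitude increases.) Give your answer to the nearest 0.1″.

Δλ = -2.4″

sin φ = -0.248487, cos φ = 0.968635, sin λ = -0.243750, cos λ = 0.969838.
East component: ΔE = −sin λ·ΔX + cos λ·ΔY = −(-0.243750)(-381) + (0.969838)(23) = -70.56 m.
1° of latitude spans 3600 × 30.80 = 110880 m; at latitude φ, 1° of longitude spans that × cos φ = 107402.3 m, so Δλ = -70.56 / 107402.3 × 3600 = -2.365″.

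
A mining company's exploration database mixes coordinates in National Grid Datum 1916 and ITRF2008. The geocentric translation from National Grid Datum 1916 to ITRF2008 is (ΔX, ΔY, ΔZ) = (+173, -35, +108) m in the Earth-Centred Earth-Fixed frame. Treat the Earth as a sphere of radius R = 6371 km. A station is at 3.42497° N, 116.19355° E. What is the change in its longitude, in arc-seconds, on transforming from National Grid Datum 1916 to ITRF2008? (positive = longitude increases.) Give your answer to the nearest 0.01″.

Δλ = -4.53″

sin φ = 0.059741, cos φ = 0.998214, sin λ = 0.897308, cos λ = -0.441405.
East component: ΔE = −sin λ·ΔX + cos λ·ΔY = −(0.897308)(173) + (-0.441405)(-35) = -139.79 m.
1° of latitude spans πR/180 = 111195 m; at latitude φ, 1° of longitude spans that × cos φ = 110996.3 m, so Δλ = -139.79 / 110996.3 × 3600 = -4.534″.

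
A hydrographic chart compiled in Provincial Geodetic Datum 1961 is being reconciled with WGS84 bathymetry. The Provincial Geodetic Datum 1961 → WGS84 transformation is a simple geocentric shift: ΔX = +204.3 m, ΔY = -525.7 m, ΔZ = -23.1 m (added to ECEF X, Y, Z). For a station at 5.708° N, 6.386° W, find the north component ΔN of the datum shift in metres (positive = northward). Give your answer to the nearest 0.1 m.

ΔN = -49.0 m

The local north axis is (−sin φ cos λ, −sin φ sin λ, cos φ), giving ΔN = -20.193 − 5.816 − 22.985 = -48.99 m.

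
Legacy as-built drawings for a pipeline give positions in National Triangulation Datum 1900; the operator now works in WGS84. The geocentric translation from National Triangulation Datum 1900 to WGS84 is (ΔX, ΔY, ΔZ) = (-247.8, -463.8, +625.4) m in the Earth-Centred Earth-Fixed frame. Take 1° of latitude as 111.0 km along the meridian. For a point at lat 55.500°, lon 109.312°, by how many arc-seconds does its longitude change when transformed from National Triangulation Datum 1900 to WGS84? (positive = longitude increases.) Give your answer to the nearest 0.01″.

Δλ = 22.17″

sin φ = 0.824126, cos φ = 0.566406, sin λ = 0.943732, cos λ = -0.330712.
East component: ΔE = −sin λ·ΔX + cos λ·ΔY = −(0.943732)(-247.8) + (-0.330712)(-463.8) = 387.24 m.
1° of latitude spans 111000 m; at latitude φ, 1° of longitude spans that × cos φ = 62871.1 m, so Δλ = 387.24 / 62871.1 × 3600 = 22.173″.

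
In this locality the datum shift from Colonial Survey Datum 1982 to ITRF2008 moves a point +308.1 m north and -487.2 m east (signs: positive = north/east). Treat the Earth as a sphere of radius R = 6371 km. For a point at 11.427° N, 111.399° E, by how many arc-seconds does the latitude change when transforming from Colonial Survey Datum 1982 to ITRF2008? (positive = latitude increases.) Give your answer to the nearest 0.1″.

Δφ = 10.0″

On a sphere of radius R, 1 rad of latitude = R, so Δφ = ΔN / R = 308.1 / 6371000 = 4.8360e-05 rad = 9.975″.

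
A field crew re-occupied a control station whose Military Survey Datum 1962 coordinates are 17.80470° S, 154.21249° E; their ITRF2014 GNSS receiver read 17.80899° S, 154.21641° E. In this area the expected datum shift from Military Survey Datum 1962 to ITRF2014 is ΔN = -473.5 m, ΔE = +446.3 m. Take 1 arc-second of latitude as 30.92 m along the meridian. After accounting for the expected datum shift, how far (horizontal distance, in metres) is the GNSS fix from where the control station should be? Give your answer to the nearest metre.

31 m

Observed coordinate differences: Δφ = -0.00429°, Δλ = +0.00392°.
Converting to metres (1° lat = 111312 m, cos φ = 0.952104): observed ΔN = -477.5 m, observed ΔE = 415.4 m.
Subtracting the expected shift leaves a residual of -477.5 − (-473.5) = -4.0 m north and 415.4 − (446.3) = -30.9 m east.
Residual distance = √((-4.0)² + (-30.9)²) = 31.1 m.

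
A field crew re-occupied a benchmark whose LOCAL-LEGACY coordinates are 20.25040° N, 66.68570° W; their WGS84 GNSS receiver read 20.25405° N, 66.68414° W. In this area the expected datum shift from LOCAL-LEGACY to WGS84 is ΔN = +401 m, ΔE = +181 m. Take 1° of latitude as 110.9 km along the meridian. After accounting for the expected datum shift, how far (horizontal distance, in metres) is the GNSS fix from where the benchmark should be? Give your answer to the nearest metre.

Observed coordinate differences: Δφ = +0.00365°, Δλ = +0.00156°.
Converting to metres (1° lat = 110900 m, cos φ = 0.938189): observed ΔN = 404.8 m, observed ΔE = 162.3 m.
Subtracting the expected shift leaves a residual of 404.8 − (401) = 3.8 m north and 162.3 − (181) = -18.7 m east.
Residual distance = √(3.8² + (-18.7)²) = 19.1 m.

19 m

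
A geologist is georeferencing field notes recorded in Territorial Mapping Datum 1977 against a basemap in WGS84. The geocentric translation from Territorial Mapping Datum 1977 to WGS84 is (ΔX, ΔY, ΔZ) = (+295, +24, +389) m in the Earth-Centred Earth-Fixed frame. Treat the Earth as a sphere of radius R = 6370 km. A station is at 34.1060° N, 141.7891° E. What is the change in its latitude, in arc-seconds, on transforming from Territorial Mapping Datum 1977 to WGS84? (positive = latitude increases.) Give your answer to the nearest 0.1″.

sin φ = 0.560726, cos φ = 0.828002, sin λ = 0.618558, cos λ = -0.785739.
North component: ΔN = −sin φ cos λ·ΔX − sin φ sin λ·ΔY + cos φ·ΔZ = −(0.560726)(-0.785739)(295) − (0.560726)(0.618558)(24) + (0.828002)(389) = 443.74 m.
1° of latitude spans πR/180 = 111177 m, so Δφ = 443.74 / 111177 × 3600 = 14.369″.

Δφ = 14.4″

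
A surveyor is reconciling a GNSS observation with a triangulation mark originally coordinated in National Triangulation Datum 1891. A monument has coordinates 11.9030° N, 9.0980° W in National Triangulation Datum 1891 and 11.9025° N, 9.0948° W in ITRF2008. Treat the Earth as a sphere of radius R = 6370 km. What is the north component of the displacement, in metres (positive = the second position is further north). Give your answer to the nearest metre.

ΔN = -56 m

Δφ = 11.9025° − 11.9030° = -0.0005°; Δλ = -9.0948° − -9.0980° = +0.0032°.
1° along a meridian = πR/180 = 111177 m.
ΔN = Δφ × 111177 = -55.6 m; ΔE = Δλ × 111177 × cos(11.9030°) = +0.0032 × 111177 × 0.978498 = 348.1 m.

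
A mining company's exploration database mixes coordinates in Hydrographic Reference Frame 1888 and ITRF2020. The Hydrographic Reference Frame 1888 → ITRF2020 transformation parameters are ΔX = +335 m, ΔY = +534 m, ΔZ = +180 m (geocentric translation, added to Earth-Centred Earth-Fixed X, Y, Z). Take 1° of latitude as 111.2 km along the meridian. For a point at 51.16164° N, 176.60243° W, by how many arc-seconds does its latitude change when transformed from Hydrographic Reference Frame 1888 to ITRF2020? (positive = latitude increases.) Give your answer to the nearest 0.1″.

Δφ = 12.9″

sin φ = 0.778918, cos φ = 0.627125, sin λ = -0.059264, cos λ = -0.998242.
North component: ΔN = −sin φ cos λ·ΔX − sin φ sin λ·ΔY + cos φ·ΔZ = −(0.778918)(-0.998242)(335) − (0.778918)(-0.059264)(534) + (0.627125)(180) = 398.01 m.
1° of latitude spans 111200 m, so Δφ = 398.01 / 111200 × 3600 = 12.885″.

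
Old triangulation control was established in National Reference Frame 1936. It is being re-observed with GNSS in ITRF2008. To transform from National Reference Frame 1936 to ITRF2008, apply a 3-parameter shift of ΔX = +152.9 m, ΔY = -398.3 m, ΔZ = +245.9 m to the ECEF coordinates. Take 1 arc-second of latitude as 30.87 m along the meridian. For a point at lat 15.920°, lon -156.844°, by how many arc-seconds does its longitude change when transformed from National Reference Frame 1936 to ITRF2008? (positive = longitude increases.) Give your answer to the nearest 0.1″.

sin φ = 0.274295, cos φ = 0.961646, sin λ = -0.393236, cos λ = -0.919438.
East component: ΔE = −sin λ·ΔX + cos λ·ΔY = −(-0.393236)(152.9) + (-0.919438)(-398.3) = 426.34 m.
1° of latitude spans 3600 × 30.87 = 111132 m; at latitude φ, 1° of longitude spans that × cos φ = 106869.6 m, so Δλ = 426.34 / 106869.6 × 3600 = 14.362″.

Δλ = 14.4″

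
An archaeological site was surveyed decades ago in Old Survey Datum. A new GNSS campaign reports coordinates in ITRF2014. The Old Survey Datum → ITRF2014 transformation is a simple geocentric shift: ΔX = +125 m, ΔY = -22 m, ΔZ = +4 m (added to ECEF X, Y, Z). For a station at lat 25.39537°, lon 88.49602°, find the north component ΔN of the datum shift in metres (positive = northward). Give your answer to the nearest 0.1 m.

The local north axis is (−sin φ cos λ, −sin φ sin λ, cos φ), giving ΔN = -1.407 + 9.432 + 3.613 = 11.64 m.

ΔN = 11.6 m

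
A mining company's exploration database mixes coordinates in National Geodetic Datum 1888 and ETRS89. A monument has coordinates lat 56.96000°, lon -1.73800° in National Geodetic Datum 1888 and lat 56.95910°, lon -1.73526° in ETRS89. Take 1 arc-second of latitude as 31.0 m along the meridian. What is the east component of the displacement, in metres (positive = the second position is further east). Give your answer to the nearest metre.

ΔE = 167 m

Δφ = 56.95910° − 56.96000° = -0.00090°; Δλ = -1.73526° − -1.73800° = +0.00274°.
1° of latitude = 3600 × 31.00 = 111600 m.
ΔN = Δφ × 111600 = -100.4 m; ΔE = Δλ × 111600 × cos(56.96000°) = +0.00274 × 111600 × 0.545224 = 166.7 m.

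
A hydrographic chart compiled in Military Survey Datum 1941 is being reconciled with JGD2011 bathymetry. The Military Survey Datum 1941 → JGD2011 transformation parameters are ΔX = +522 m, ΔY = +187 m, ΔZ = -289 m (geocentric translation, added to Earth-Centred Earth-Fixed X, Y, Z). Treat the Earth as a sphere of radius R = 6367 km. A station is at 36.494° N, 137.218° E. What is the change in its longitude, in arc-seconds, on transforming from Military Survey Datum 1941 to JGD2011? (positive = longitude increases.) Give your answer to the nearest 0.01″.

sin φ = 0.594739, cos φ = 0.803919, sin λ = 0.679211, cos λ = -0.733943.
East component: ΔE = −sin λ·ΔX + cos λ·ΔY = −(0.679211)(522) + (-0.733943)(187) = -491.80 m.
1° of latitude spans πR/180 = 111125 m; at latitude φ, 1° of longitude spans that × cos φ = 89335.6 m, so Δλ = -491.80 / 89335.6 × 3600 = -19.818″.

Δλ = -19.82″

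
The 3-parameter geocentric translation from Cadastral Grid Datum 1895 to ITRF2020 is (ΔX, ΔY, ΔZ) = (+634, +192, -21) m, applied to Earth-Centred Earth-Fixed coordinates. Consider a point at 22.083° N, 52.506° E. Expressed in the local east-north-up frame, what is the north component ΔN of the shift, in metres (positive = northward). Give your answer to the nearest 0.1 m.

The local north axis is (−sin φ cos λ, −sin φ sin λ, cos φ), giving ΔN = -145.080 − 57.271 − 19.459 = -221.81 m.

ΔN = -221.8 m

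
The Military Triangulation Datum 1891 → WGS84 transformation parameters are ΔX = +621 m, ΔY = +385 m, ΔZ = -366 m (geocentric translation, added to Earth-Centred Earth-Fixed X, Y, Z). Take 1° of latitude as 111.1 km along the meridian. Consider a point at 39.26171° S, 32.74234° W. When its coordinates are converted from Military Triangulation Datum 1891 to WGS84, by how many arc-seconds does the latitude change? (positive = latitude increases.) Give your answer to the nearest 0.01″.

sin φ = -0.632864, cos φ = 0.774263, sin λ = -0.540862, cos λ = 0.841111.
North component: ΔN = −sin φ cos λ·ΔX − sin φ sin λ·ΔY + cos φ·ΔZ = −(-0.632864)(0.841111)(621) − (-0.632864)(-0.540862)(385) + (0.774263)(-366) = -84.60 m.
1° of latitude spans 111100 m, so Δφ = -84.60 / 111100 × 3600 = -2.741″.

Δφ = -2.74″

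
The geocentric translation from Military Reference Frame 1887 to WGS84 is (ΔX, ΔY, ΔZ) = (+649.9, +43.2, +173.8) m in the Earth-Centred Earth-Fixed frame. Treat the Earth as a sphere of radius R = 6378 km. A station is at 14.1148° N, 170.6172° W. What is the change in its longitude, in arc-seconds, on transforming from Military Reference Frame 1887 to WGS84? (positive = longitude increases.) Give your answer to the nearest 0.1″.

Δλ = 2.1″

sin φ = 0.243866, cos φ = 0.969809, sin λ = -0.163030, cos λ = -0.986621.
East component: ΔE = −sin λ·ΔX + cos λ·ΔY = −(-0.163030)(649.9) + (-0.986621)(43.2) = 63.33 m.
1° of latitude spans πR/180 = 111317 m; at latitude φ, 1° of longitude spans that × cos φ = 107956.3 m, so Δλ = 63.33 / 107956.3 × 3600 = 2.112″.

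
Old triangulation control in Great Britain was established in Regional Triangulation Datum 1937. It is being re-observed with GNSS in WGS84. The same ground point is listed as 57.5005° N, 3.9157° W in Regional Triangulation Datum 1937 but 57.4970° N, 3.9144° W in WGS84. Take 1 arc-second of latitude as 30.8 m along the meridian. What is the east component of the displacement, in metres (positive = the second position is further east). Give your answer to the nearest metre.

ΔE = 77 m

Δφ = 57.4970° − 57.5005° = -0.0035°; Δλ = -3.9144° − -3.9157° = +0.0013°.
1° of latitude = 3600 × 30.80 = 110880 m.
ΔN = Δφ × 110880 = -388.1 m; ΔE = Δλ × 110880 × cos(57.5005°) = +0.0013 × 110880 × 0.537292 = 77.4 m.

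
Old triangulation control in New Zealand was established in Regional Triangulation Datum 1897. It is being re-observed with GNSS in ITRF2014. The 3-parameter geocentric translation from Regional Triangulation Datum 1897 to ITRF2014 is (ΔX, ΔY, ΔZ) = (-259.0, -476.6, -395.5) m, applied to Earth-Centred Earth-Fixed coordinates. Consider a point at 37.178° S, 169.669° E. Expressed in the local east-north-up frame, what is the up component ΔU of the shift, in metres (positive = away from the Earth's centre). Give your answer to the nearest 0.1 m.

ΔU = 373.9 m

At φ = -37.178°, λ = 169.669°: sin φ = -0.604293, cos φ = 0.796762, sin λ = 0.179335, cos λ = -0.983788.
ΔU = cos φ cos λ·ΔX + cos φ sin λ·ΔY + sin φ·ΔZ = (0.796762)(-0.983788)(-259.0) + (0.796762)(0.179335)(-476.6) + (-0.604293)(-395.5) = 373.91 m.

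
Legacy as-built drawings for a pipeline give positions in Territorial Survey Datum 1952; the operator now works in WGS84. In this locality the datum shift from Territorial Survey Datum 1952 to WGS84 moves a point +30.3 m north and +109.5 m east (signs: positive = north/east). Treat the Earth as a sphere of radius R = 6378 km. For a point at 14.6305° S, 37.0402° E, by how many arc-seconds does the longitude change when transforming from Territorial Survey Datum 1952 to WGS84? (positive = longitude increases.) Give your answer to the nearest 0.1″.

At latitude -14.6305°, cos φ = 0.967575.
One radian of longitude at latitude φ spans R cos φ, so Δλ = ΔE / (R cos φ) = 109.5 / (6378000 × 0.967575) = 1.7744e-05 rad = 3.660″.

Δλ = 3.7″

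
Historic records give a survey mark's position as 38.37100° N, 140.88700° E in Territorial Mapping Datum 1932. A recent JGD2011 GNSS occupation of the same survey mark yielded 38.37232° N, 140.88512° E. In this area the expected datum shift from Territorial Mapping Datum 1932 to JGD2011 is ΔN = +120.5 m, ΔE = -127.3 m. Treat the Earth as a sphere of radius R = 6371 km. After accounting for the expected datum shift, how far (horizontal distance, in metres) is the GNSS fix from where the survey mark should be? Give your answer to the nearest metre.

45 m

Observed coordinate differences: Δφ = +0.00132°, Δλ = -0.00188°.
Converting to metres (1° lat = 111195 m, cos φ = 0.784008): observed ΔN = 146.8 m, observed ΔE = -163.9 m.
Subtracting the expected shift leaves a residual of 146.8 − (120.5) = 26.3 m north and -163.9 − (-127.3) = -36.6 m east.
Residual distance = √(26.3² + (-36.6)²) = 45.1 m.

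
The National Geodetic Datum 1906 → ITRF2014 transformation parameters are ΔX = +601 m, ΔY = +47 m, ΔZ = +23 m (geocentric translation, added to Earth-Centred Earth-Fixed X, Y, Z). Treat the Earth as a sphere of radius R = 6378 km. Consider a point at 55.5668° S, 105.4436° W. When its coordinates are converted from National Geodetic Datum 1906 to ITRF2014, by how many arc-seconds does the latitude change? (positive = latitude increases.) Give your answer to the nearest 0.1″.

sin φ = -0.824786, cos φ = 0.565445, sin λ = -0.963893, cos λ = -0.266290.
North component: ΔN = −sin φ cos λ·ΔX − sin φ sin λ·ΔY + cos φ·ΔZ = −(-0.824786)(-0.266290)(601) − (-0.824786)(-0.963893)(47) + (0.565445)(23) = -156.36 m.
1° of latitude spans πR/180 = 111317 m, so Δφ = -156.36 / 111317 × 3600 = -5.057″.

Δφ = -5.1″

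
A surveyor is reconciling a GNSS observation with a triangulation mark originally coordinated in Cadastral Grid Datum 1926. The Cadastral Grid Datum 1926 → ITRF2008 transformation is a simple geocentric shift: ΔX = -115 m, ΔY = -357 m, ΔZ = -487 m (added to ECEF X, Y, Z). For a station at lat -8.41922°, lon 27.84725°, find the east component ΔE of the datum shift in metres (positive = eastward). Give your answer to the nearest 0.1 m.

ΔE = -261.9 m

The local east axis at (φ, λ) is (−sin λ, cos λ, 0), so ΔE = −sin(27.84725°)·(-115) + cos(27.84725°)·(-357) = -261.94 m.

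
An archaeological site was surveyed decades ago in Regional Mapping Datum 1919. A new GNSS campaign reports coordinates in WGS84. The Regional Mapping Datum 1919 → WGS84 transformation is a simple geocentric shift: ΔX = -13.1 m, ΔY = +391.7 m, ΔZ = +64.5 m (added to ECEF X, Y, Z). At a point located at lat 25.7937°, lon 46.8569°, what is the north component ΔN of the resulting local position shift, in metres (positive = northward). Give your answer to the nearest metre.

ΔN = -62 m

At φ = 25.7937°, λ = 46.8569°: sin φ = 0.435132, cos φ = 0.900367, sin λ = 0.729648, cos λ = 0.683823.
ΔN = −sin φ cos λ·ΔX − sin φ sin λ·ΔY + cos φ·ΔZ = −(0.435132)(0.683823)(-13.1) − (0.435132)(0.729648)(391.7) + (0.900367)(64.5) = -62.39 m.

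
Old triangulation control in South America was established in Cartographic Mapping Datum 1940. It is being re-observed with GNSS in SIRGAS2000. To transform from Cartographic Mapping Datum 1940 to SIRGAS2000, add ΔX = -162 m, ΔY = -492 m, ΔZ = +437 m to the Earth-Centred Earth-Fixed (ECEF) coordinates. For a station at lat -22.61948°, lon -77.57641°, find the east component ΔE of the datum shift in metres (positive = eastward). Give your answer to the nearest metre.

The local east axis at (φ, λ) is (−sin λ, cos λ, 0), so ΔE = −sin(-77.57641°)·(-162) + cos(-77.57641°)·(-492) = -264.05 m.

ΔE = -264 m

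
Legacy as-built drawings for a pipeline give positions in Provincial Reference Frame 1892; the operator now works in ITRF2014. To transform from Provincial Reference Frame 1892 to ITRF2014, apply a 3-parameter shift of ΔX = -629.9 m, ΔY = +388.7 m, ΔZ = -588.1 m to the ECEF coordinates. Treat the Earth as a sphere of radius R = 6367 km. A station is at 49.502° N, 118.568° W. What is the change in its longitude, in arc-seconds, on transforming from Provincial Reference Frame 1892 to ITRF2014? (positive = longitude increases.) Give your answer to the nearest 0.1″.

Δλ = -36.9″

sin φ = 0.760429, cos φ = 0.649422, sin λ = -0.878250, cos λ = -0.478201.
East component: ΔE = −sin λ·ΔX + cos λ·ΔY = −(-0.878250)(-629.9) + (-0.478201)(388.7) = -739.09 m.
1° of latitude spans πR/180 = 111125 m; at latitude φ, 1° of longitude spans that × cos φ = 72167.0 m, so Δλ = -739.09 / 72167.0 × 3600 = -36.869″.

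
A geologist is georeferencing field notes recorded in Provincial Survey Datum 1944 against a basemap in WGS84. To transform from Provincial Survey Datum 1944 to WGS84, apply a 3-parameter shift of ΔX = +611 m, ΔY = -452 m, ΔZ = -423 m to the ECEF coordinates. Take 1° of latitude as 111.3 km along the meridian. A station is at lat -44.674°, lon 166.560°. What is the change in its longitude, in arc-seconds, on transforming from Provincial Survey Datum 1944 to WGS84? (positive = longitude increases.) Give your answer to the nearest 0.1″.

sin φ = -0.703072, cos φ = 0.711119, sin λ = 0.232427, cos λ = -0.972614.
East component: ΔE = −sin λ·ΔX + cos λ·ΔY = −(0.232427)(611) + (-0.972614)(-452) = 297.61 m.
1° of latitude spans 111300 m; at latitude φ, 1° of longitude spans that × cos φ = 79147.5 m, so Δλ = 297.61 / 79147.5 × 3600 = 13.537″.

Δλ = 13.5″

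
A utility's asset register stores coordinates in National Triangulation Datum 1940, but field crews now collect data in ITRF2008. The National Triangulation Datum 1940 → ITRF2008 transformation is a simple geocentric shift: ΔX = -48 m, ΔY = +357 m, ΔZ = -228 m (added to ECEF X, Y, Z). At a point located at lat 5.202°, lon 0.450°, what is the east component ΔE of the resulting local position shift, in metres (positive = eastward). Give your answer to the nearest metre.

The local east axis at (φ, λ) is (−sin λ, cos λ, 0), so ΔE = −sin(0.450°)·(-48) + cos(0.450°)·357 = 357.37 m.

ΔE = 357 m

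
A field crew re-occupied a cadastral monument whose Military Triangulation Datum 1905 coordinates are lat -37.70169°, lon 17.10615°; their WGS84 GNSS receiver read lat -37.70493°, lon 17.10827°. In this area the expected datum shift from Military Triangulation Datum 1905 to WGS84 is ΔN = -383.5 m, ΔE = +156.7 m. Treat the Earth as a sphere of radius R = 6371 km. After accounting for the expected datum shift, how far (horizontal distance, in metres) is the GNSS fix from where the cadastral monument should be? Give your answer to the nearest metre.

38 m

Observed coordinate differences: Δφ = -0.00324°, Δλ = +0.00212°.
Converting to metres (1° lat = 111195 m, cos φ = 0.791205): observed ΔN = -360.3 m, observed ΔE = 186.5 m.
Subtracting the expected shift leaves a residual of -360.3 − (-383.5) = 23.2 m north and 186.5 − (156.7) = 29.8 m east.
Residual distance = √(23.2² + 29.8²) = 37.8 m.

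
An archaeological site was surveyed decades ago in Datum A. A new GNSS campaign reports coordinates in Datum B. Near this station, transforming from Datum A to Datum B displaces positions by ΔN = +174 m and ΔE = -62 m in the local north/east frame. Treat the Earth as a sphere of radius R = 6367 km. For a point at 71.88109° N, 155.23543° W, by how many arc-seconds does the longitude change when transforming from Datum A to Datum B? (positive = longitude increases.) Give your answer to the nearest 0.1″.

Δλ = -6.5″

At latitude 71.88109°, cos φ = 0.310990.
One radian of longitude at latitude φ spans R cos φ, so Δλ = ΔE / (R cos φ) = -62.0 / (6367000 × 0.310990) = -3.1312e-05 rad = -6.459″.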